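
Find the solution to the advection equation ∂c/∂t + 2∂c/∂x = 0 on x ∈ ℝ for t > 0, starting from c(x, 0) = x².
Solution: By characteristics (dx/dt = 2), c(x,t) = f(x - 2t) with f = c(·, 0).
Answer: c(x, t) = 4t² - 4tx + x²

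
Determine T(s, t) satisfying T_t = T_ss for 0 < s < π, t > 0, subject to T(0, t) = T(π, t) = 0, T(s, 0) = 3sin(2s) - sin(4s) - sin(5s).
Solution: Separating variables: T = Σ c_n exp(-n²t) sin(ns). From T(s,0) = 3sin(2s) - sin(4s) - sin(5s): c_2=3, c_4=-1, c_5=-1.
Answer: T(s, t) = 3exp(-4t)sin(2s) - exp(-16t)sin(4s) - exp(-25t)sin(5s)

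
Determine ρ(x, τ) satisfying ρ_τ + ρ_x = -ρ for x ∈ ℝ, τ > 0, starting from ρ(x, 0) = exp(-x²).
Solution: Substitute ρ = exp(-τ)u, i.e. u = exp(τ)ρ.
By the product rule, ρ_τ = exp(-τ)(u_τ - u), ρ_x = exp(-τ)u_x.
Substituting into the PDE and dividing by exp(-τ): u_τ - u + u_x = -u.
The lower-order terms cancel, leaving the standard advection equation u_τ + u_x = 0.
Initial data for u: u(x,0) = ρ(x,0) = exp(-x²).
Solve for u:
  By method of characteristics (waves move right with speed 1):
  Along characteristics x - τ = const, u is constant, so u(x,τ) = f(x - τ) with f = u(·, 0).
Hence u(x,τ) = exp(-(x - τ)²).
Transform back: ρ(x,τ) = exp(-τ)u(x,τ).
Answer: ρ(x, τ) = exp(-τ)exp(-(x - τ)²)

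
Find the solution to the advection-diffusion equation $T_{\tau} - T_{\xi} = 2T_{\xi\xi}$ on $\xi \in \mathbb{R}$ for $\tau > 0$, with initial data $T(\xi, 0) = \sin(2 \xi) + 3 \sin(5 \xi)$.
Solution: Change to a moving frame: let $\eta = \xi + \tau$, $\sigma = \tau$ and write $T(\xi,\tau) = u(\eta,\sigma)$.
By the chain rule $T_{\tau} = u_{\sigma} + u_{\eta}$, $T_{\xi} = u_{\eta}$, $T_{\xi\xi} = u_{\eta\eta}$.
Then $T_{\tau} - T_{\xi} = u_{\sigma}$: the advection term cancels and the PDE becomes the heat equation $u_{\sigma} = 2u_{\eta\eta}$ on $\eta \in \mathbb{R}$.
Initial data: $u(\eta,0) = T(\eta,0) = \sin(2 \eta) + 3 \sin(5 \eta)$.
On $\eta \in \mathbb{R}$ each mode satisfies $(\sin(n\eta))'' = -n^2 \sin(n\eta)$, so $e^{-2n^2\sigma} \sin(n\eta)$ solves the heat equation; by superposition $u(\eta,\sigma) = \sum c_n e^{-2n^2\sigma} \sin(n\eta)$.
Reading off the coefficients: $c_2=1, c_5=3$, so $u(\eta,\sigma) = e^{-8 \sigma} \sin(2 \eta) + 3 e^{-50 \sigma} \sin(5 \eta)$.
Substituting back $\eta = \xi + \tau$, $\sigma = \tau$: $T(\xi,\tau) = u(\xi + \tau, \tau)$.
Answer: $T(\xi, \tau) = e^{-8 \tau} \sin(2 \tau + 2 \xi) + 3 e^{-50 \tau} \sin(5 \tau + 5 \xi)$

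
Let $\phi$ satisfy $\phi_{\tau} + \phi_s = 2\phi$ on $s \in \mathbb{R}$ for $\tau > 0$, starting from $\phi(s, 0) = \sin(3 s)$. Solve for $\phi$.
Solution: Substitute $\phi = e^{2\tau}u$, i.e. $u = e^{-2\tau}\phi$.
By the product rule, $\phi_{\tau} = e^{2\tau}(u_{\tau} + 2u)$, $\phi_s = e^{2\tau}u_s$.
Substituting into the PDE and dividing by $e^{2\tau}$: $u_{\tau} + 2u + u_s = 2u$.
The lower-order terms cancel, leaving the standard advection equation $u_{\tau} + u_s = 0$.
Initial data for $u$: $u(s,0) = \phi(s,0) = \sin(3 s)$.
Solve for $u$:
  By method of characteristics (waves move right with speed 1):
  Along characteristics $s - \tau =$ const, $u$ is constant, so $u(s,\tau) = f(s - \tau)$ with $f = u( \cdot , 0)$.
Hence $u(s,\tau) = \sin(3 s - 3 \tau)$.
Transform back: $\phi(s,\tau) = e^{2\tau}u(s,\tau)$.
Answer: $\phi(s, \tau) = - e^{2 \tau} \sin(3 \tau - 3 s)$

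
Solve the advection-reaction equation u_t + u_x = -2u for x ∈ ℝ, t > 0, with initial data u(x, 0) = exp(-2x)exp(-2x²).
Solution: Substitute u = exp(-2x)w.
Then u_x = exp(-2x)(w_x - 2w), u_t = exp(-2x)w_t; substituting and dividing by exp(-2x), the lower-order terms cancel: w_t + w_x = 0 (standard advection equation).
Data for w: w(x,0) = exp(2x)u(x,0) = exp(-2x²).
By characteristics (dx/dt = 1), w(x,t) = f(x - t) with f = w(·, 0).
So w(x,t) = exp(-2(-t + x)²), and u(x,t) = exp(-2x)w(x,t).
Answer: u(x, t) = exp(-2x)exp(-2(-t + x)²)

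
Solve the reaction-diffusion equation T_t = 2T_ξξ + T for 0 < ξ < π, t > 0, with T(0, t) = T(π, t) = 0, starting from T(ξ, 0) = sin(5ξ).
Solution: Substitute T = exp(t)u.
Then T_t = exp(t)(u_t + u), T_ξξ = exp(t)u_ξξ; substituting and dividing by exp(t), the lower-order terms cancel: u_t = 2u_ξξ (standard heat equation).
Data for u: u(ξ,0) = T(ξ,0) = sin(5ξ). The boundary conditions carry over: u(0,t) = u(π,t) = 0.
Separating variables: u = Σ c_n exp(-2n²t) sin(nξ). From u(ξ,0) = sin(5ξ): c_5=1.
So u(ξ,t) = exp(-50t)sin(5ξ), and T(ξ,t) = exp(t)u(ξ,t).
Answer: T(ξ, t) = exp(-49t)sin(5ξ)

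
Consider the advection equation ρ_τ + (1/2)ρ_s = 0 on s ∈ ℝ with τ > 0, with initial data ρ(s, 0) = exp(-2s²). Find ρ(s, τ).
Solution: By method of characteristics (waves move right with speed 1/2):
Along characteristics s - (1/2)τ = const, ρ is constant, so ρ(s,τ) = f(s - (1/2)τ) with f = ρ(·, 0).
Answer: ρ(s, τ) = exp(-2(s - τ/2)²)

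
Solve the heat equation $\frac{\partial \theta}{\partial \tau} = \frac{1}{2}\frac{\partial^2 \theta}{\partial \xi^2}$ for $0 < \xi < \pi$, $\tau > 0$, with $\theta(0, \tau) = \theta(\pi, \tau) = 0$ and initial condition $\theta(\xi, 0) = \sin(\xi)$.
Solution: Separating variables: $\theta = \sum c_n e^{-n^2\tau/2} \sin(n\xi)$. From $\theta(\xi,0) = \sin(\xi)$: $c_1=1$.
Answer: $\theta(\xi, \tau) = e^{-\tau/2} \sin(\xi)$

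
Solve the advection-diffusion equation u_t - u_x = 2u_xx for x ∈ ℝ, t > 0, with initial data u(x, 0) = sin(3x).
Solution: Change to a moving frame: let η = x + t, σ = t and write u(x,t) = w(η,σ).
By the chain rule u_t = w_σ + w_η, u_x = w_η, u_xx = w_ηη.
Then u_t - u_x = w_σ: the advection term cancels and the PDE becomes the heat equation w_σ = 2w_ηη on η ∈ ℝ.
Initial data: w(η,0) = u(η,0) = sin(3η).
On η ∈ ℝ each mode satisfies (sin(nη))″ = -n² sin(nη), so exp(-2n²σ) sin(nη) solves the heat equation; by superposition w(η,σ) = Σ c_n exp(-2n²σ) sin(nη).
Reading off the coefficients: c_3=1, so w(η,σ) = exp(-18σ)sin(3η).
Substituting back η = x + t, σ = t: u(x,t) = w(x + t, t).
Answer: u(x, t) = exp(-18t)sin(3t + 3x)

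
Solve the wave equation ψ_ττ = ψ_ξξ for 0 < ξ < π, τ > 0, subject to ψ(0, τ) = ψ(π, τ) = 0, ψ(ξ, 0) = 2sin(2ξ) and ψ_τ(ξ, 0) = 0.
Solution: Using separation of variables ψ = X(ξ)T(τ):
Eigenfunctions: sin(nξ), n = 1, 2, 3, ...
General solution: ψ(ξ, τ) = Σ [A_n cos(n τ) + B_n sin(n τ)] sin(nξ)
From ψ(ξ,0) = 2sin(2ξ): A_2=2. From ψ_τ(ξ,0) = 0: all B_n = 0.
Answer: ψ(ξ, τ) = 2sin(2ξ)cos(2τ)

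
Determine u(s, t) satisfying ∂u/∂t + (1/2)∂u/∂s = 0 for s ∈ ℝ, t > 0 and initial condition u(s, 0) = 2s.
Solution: By method of characteristics (waves move right with speed 1/2):
Along characteristics s - (1/2)t = const, u is constant, so u(s,t) = f(s - (1/2)t) with f = u(·, 0).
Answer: u(s, t) = 2s - t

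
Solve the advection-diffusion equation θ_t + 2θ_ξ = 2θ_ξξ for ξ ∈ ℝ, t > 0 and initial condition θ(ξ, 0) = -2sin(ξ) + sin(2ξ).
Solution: Change to a moving frame: let η = ξ - 2t, σ = t and write θ(ξ,t) = u(η,σ).
By the chain rule θ_t = u_σ - 2u_η, θ_ξ = u_η, θ_ξξ = u_ηη.
Then θ_t + 2θ_ξ = u_σ: the advection term cancels and the PDE becomes the heat equation u_σ = 2u_ηη on η ∈ ℝ.
Initial data: u(η,0) = θ(η,0) = -2sin(η) + sin(2η).
On η ∈ ℝ each mode satisfies (sin(nη))″ = -n² sin(nη), so exp(-2n²σ) sin(nη) solves the heat equation; by superposition u(η,σ) = Σ c_n exp(-2n²σ) sin(nη).
Reading off the coefficients: c_1=-2, c_2=1, so u(η,σ) = -2exp(-2σ)sin(η) + exp(-8σ)sin(2η).
Substituting back η = ξ - 2t, σ = t: θ(ξ,t) = u(ξ - 2t, t).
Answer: θ(ξ, t) = 2exp(-2t)sin(2t - ξ) - exp(-8t)sin(4t - 2ξ)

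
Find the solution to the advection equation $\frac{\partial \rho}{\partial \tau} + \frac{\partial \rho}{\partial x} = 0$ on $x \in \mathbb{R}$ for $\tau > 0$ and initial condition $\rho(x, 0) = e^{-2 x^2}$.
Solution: By method of characteristics (waves move right with speed 1):
Along characteristics $x - \tau =$ const, $\rho$ is constant, so $\rho(x,\tau) = f(x - \tau)$ with $f = \rho( \cdot , 0)$.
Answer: $\rho(x, \tau) = e^{-2 (-\tau + x)^2}$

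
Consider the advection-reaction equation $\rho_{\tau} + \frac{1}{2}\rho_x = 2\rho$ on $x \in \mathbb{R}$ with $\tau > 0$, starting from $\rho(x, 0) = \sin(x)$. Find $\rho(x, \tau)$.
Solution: Substitute $\rho = e^{2\tau}u$.
Then $\rho_{\tau} = e^{2\tau}(u_{\tau} + 2u)$, $\rho_x = e^{2\tau}u_x$; substituting and dividing by $e^{2\tau}$, the lower-order terms cancel: $u_{\tau} + \frac{1}{2}u_x = 0$ (standard advection equation).
Data for $u$: $u(x,0) = \rho(x,0) = \sin(x)$.
By characteristics ($dx/d\tau = 1/2$), $u(x,\tau) = f(x - \frac{1}{2}\tau)$ with $f = u( \cdot , 0)$.
So $u(x,\tau) = \sin(x - \tau/2)$, and $\rho(x,\tau) = e^{2\tau}u(x,\tau)$.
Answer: $\rho(x, \tau) = - e^{2 \tau} \sin(\tau/2 - x)$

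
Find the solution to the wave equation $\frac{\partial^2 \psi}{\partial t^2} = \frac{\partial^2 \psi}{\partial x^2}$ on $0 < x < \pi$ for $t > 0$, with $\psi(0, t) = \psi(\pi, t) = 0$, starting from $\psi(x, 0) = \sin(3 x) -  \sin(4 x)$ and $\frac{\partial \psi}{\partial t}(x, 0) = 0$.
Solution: Separating variables: $\psi = \sum [A_n \cos(\omega_n t) + B_n \sin(\omega_n t)] \sin(nx)$, $\omega_n = n$. From ICs: $A_3=1, A_4=-1$.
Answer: $\psi(x, t) = \sin(3 x) \cos(3 t) -  \sin(4 x) \cos(4 t)$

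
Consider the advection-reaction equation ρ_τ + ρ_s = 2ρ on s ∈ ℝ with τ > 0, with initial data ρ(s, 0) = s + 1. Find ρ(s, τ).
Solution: Substitute ρ = exp(2τ)u, i.e. u = exp(-2τ)ρ.
By the product rule, ρ_τ = exp(2τ)(u_τ + 2u), ρ_s = exp(2τ)u_s.
Substituting into the PDE and dividing by exp(2τ): u_τ + 2u + u_s = 2u.
The lower-order terms cancel, leaving the standard advection equation u_τ + u_s = 0.
Initial data for u: u(s,0) = ρ(s,0) = s + 1.
Solve for u:
  By method of characteristics (waves move right with speed 1):
  Along characteristics s - τ = const, u is constant, so u(s,τ) = f(s - τ) with f = u(·, 0).
Hence u(s,τ) = s - τ + 1.
Transform back: ρ(s,τ) = exp(2τ)u(s,τ).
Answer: ρ(s, τ) = sexp(2τ) - τexp(2τ) + exp(2τ)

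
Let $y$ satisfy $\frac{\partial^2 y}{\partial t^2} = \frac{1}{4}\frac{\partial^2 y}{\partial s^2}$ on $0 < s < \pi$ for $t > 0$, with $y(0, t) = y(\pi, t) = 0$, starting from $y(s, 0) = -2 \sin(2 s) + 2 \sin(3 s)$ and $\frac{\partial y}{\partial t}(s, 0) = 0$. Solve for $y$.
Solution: Separating variables: $y = \sum [A_n \cos(\omega_n t) + B_n \sin(\omega_n t)] \sin(ns)$, $\omega_n = n/2$. From ICs: $A_2=-2, A_3=2$.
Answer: $y(s, t) = -2 \sin(2 s) \cos(t) + 2 \sin(3 s) \cos(3 t/2)$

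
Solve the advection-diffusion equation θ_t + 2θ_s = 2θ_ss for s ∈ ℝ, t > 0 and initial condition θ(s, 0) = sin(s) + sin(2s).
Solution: Change to a moving frame: let η = s - 2t, σ = t and write θ(s,t) = u(η,σ).
By the chain rule θ_t = u_σ - 2u_η, θ_s = u_η, θ_ss = u_ηη.
Then θ_t + 2θ_s = u_σ: the advection term cancels and the PDE becomes the heat equation u_σ = 2u_ηη on η ∈ ℝ.
Initial data: u(η,0) = θ(η,0) = sin(η) + sin(2η).
On η ∈ ℝ each mode satisfies (sin(nη))″ = -n² sin(nη), so exp(-2n²σ) sin(nη) solves the heat equation; by superposition u(η,σ) = Σ c_n exp(-2n²σ) sin(nη).
Reading off the coefficients: c_1=1, c_2=1, so u(η,σ) = exp(-2σ)sin(η) + exp(-8σ)sin(2η).
Substituting back η = s - 2t, σ = t: θ(s,t) = u(s - 2t, t).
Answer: θ(s, t) = exp(-2t)sin(s - 2t) + exp(-8t)sin(2s - 4t)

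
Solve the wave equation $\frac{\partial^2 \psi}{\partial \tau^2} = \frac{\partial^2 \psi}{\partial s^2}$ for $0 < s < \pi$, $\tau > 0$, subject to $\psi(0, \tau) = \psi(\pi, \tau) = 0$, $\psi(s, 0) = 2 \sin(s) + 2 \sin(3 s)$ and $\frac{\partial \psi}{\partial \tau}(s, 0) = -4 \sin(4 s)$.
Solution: Separating variables: $\psi = \sum [A_n \cos(\omega_n \tau) + B_n \sin(\omega_n \tau)] \sin(ns)$, $\omega_n = n$. From ICs ($B_n$ = velocity coefficient / $\omega_n$): $A_1=2, A_3=2, B_4=-1$.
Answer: $\psi(s, \tau) = - \sin(4 \tau) \sin(4 s) + 2 \sin(s) \cos(\tau) + 2 \sin(3 s) \cos(3 \tau)$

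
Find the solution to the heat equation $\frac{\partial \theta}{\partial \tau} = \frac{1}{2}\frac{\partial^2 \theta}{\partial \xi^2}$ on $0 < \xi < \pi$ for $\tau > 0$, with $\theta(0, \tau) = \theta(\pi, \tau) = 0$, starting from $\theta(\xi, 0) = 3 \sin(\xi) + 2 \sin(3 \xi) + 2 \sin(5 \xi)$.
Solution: Separating variables: $\theta = \sum c_n e^{-n^2\tau/2} \sin(n\xi)$. From $\theta(\xi,0) = 3 \sin(\xi) + 2 \sin(3 \xi) + 2 \sin(5 \xi)$: $c_1=3, c_3=2, c_5=2$.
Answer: $\theta(\xi, \tau) = 3 e^{-\tau/2} \sin(\xi) + 2 e^{-9 \tau/2} \sin(3 \xi) + 2 e^{-25 \tau/2} \sin(5 \xi)$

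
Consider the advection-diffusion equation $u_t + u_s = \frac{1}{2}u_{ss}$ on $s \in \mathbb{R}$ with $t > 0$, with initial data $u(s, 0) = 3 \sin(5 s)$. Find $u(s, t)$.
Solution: Moving frame: $\eta = s - t$, $\sigma = t$, $u = w(\eta,\sigma)$, so $u_t = w_{\sigma} - w_{\eta}$ and $u_{ss} = w_{\eta\eta}$.
Hence $u_t + u_s = w_{\sigma}$ and the PDE becomes the heat equation $w_{\sigma} = \frac{1}{2}w_{\eta\eta}$ on $\eta \in \mathbb{R}$.
Initial data: $w(\eta,0) = u(\eta,0) = 3 \sin(5 \eta)$. Each mode $\sin(n\eta)$ decays as $e^{-n^2\sigma/2}$ on $\mathbb{R}$, so $w(\eta,\sigma) = \sum c_n e^{-n^2\sigma/2} \sin(n\eta)$ with $c_5=3$: $w(\eta,\sigma) = 3 e^{-25 \sigma/2} \sin(5 \eta)$.
Substituting back: $u(s,t) = w(s - t, t)$.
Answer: $u(s, t) = 3 e^{-25 t/2} \sin(5 s - 5 t)$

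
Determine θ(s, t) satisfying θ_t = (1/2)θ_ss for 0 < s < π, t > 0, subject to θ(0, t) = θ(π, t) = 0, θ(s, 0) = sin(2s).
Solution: Separating variables: θ = Σ c_n exp(-n²t/2) sin(ns). From θ(s,0) = sin(2s): c_2=1.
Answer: θ(s, t) = exp(-2t)sin(2s)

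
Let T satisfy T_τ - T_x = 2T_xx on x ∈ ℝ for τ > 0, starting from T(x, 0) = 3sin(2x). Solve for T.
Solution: Change to a moving frame: let η = x + τ, σ = τ and write T(x,τ) = u(η,σ).
By the chain rule T_τ = u_σ + u_η, T_x = u_η, T_xx = u_ηη.
Then T_τ - T_x = u_σ: the advection term cancels and the PDE becomes the heat equation u_σ = 2u_ηη on η ∈ ℝ.
Initial data: u(η,0) = T(η,0) = 3sin(2η).
On η ∈ ℝ each mode satisfies (sin(nη))″ = -n² sin(nη), so exp(-2n²σ) sin(nη) solves the heat equation; by superposition u(η,σ) = Σ c_n exp(-2n²σ) sin(nη).
Reading off the coefficients: c_2=3, so u(η,σ) = 3exp(-8σ)sin(2η).
Substituting back η = x + τ, σ = τ: T(x,τ) = u(x + τ, τ).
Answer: T(x, τ) = 3exp(-8τ)sin(2x + 2τ)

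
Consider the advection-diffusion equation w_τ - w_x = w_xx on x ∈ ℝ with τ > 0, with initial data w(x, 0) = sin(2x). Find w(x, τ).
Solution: Moving frame: η = x + τ, σ = τ, w = u(η,σ), so w_τ = u_σ + u_η and w_xx = u_ηη.
Hence w_τ - w_x = u_σ and the PDE becomes the heat equation u_σ = u_ηη on η ∈ ℝ.
Initial data: u(η,0) = w(η,0) = sin(2η). Each mode sin(nη) decays as exp(-n²σ) on ℝ, so u(η,σ) = Σ c_n exp(-n²σ) sin(nη) with c_2=1: u(η,σ) = exp(-4σ)sin(2η).
Substituting back: w(x,τ) = u(x + τ, τ).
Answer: w(x, τ) = exp(-4τ)sin(2x + 2τ)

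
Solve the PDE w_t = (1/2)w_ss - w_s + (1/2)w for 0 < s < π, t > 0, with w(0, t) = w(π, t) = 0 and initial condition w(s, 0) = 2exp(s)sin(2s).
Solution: Substitute w = exp(s)u, i.e. u = exp(-s)w.
By the product rule, w_s = exp(s)(u_s + u), w_ss = exp(s)(u_ss + 2u_s + u), w_t = exp(s)u_t.
Substituting into the PDE and dividing by exp(s): u_t = (1/2)(u_ss + 2u_s + u) - (u_s + u) + (1/2)u.
The lower-order terms cancel, leaving the standard heat equation u_t = (1/2)u_ss.
Initial data for u: u(s,0) = exp(-s)w(s,0) = 2sin(2s). The boundary conditions carry over: u(0,t) = u(π,t) = 0.
Solve for u:
  Using separation of variables u = X(s)T(t):
  Eigenfunctions: sin(ns), n = 1, 2, 3, ...
  General solution: u(s, t) = Σ c_n sin(ns) exp(-n² t/2)
  Matching u(s,0) = 2sin(2s) term by term: c_2=2.
Hence u(s,t) = 2exp(-2t)sin(2s).
Transform back: w(s,t) = exp(s)u(s,t).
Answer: w(s, t) = 2exp(s)exp(-2t)sin(2s)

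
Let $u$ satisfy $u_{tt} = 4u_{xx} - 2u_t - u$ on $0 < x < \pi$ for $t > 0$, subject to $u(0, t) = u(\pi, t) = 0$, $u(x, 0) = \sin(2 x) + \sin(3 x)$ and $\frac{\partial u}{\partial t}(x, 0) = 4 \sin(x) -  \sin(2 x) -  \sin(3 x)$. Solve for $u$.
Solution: Substitute $u = e^{-t}w$, i.e. $w = e^{t}u$.
By the product rule, $u_t = e^{-t}(w_t - w)$, $u_{tt} = e^{-t}(w_{tt} - 2w_t + w)$, $u_{xx} = e^{-t}w_{xx}$.
Substituting into the PDE and dividing by $e^{-t}$: $w_{tt} - 2w_t + w = 4w_{xx} - 2(w_t - w) - w$.
The lower-order terms cancel, leaving the standard wave equation $w_{tt} = 4w_{xx}$.
Initial data for $w$: $w(x,0) = u(x,0) = \sin(2 x) + \sin(3 x)$; $w_t(x,0) = u_t(x,0) + u(x,0) = 4 \sin(x)$. The boundary conditions carry over: $w(0,t) = w(\pi,t) = 0$.
Solve for $w$:
  Using separation of variables $w = X(x)T(t)$:
  Eigenfunctions: $\sin(nx)$, $n = 1, 2, 3, \ldots$
  General solution: $w(x, t) = \sum [A_n \cos(2n t) + B_n \sin(2n t)] \sin(nx)$
  From $w(x,0) = \sin(2 x) + \sin(3 x)$: $A_2=1, A_3=1$. From $w_t(x,0) = 4 \sin(x)$, using $w_t(x,0) = \sum \omega_n B_n \sin(nx)$ with $\omega_n = 2n$: $B_1 = 4/2 = 2$.
Hence $w(x,t) = 2 \sin(2 t) \sin(x) + \sin(2 x) \cos(4 t) + \sin(3 x) \cos(6 t)$.
Transform back: $u(x,t) = e^{-t}w(x,t)$.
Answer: $u(x, t) = 2 e^{-t} \sin(2 t) \sin(x) + e^{-t} \sin(2 x) \cos(4 t) + e^{-t} \sin(3 x) \cos(6 t)$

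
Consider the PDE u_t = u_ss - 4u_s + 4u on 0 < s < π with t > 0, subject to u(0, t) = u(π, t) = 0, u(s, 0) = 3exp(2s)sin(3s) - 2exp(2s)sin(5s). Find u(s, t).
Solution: Substitute u = exp(2s)w.
Then u_s = exp(2s)(w_s + 2w), u_ss = exp(2s)(w_ss + 4w_s + 4w), u_t = exp(2s)w_t; substituting and dividing by exp(2s), the lower-order terms cancel: w_t = w_ss (standard heat equation).
Data for w: w(s,0) = exp(-2s)u(s,0) = 3sin(3s) - 2sin(5s). The boundary conditions carry over: w(0,t) = w(π,t) = 0.
Separating variables: w = Σ c_n exp(-n²t) sin(ns). From w(s,0) = 3sin(3s) - 2sin(5s): c_3=3, c_5=-2.
So w(s,t) = 3exp(-9t)sin(3s) - 2exp(-25t)sin(5s), and u(s,t) = exp(2s)w(s,t).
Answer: u(s, t) = 3exp(2s)exp(-9t)sin(3s) - 2exp(2s)exp(-25t)sin(5s)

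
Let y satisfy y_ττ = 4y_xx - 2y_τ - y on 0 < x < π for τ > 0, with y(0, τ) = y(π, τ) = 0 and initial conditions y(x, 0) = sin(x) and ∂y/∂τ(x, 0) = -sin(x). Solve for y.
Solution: Substitute y = exp(-τ)u, i.e. u = exp(τ)y.
By the product rule, y_τ = exp(-τ)(u_τ - u), y_ττ = exp(-τ)(u_ττ - 2u_τ + u), y_xx = exp(-τ)u_xx.
Substituting into the PDE and dividing by exp(-τ): u_ττ - 2u_τ + u = 4u_xx - 2(u_τ - u) - u.
The lower-order terms cancel, leaving the standard wave equation u_ττ = 4u_xx.
Initial data for u: u(x,0) = y(x,0) = sin(x); u_τ(x,0) = y_τ(x,0) + y(x,0) = 0. The boundary conditions carry over: u(0,τ) = u(π,τ) = 0.
Solve for u:
  Using separation of variables u = X(x)T(τ):
  Eigenfunctions: sin(nx), n = 1, 2, 3, ...
  General solution: u(x, τ) = Σ [A_n cos(2n τ) + B_n sin(2n τ)] sin(nx)
  From u(x,0) = sin(x): A_1=1. From u_τ(x,0) = 0: all B_n = 0.
Hence u(x,τ) = sin(x)cos(2τ).
Transform back: y(x,τ) = exp(-τ)u(x,τ).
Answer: y(x, τ) = exp(-τ)sin(x)cos(2τ)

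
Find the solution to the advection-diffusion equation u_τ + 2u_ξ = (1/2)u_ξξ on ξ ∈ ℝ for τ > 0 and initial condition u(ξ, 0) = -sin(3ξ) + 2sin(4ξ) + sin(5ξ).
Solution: Moving frame: η = ξ - 2τ, σ = τ, u = w(η,σ), so u_τ = w_σ - 2w_η and u_ξξ = w_ηη.
Hence u_τ + 2u_ξ = w_σ and the PDE becomes the heat equation w_σ = (1/2)w_ηη on η ∈ ℝ.
Initial data: w(η,0) = u(η,0) = -sin(3η) + 2sin(4η) + sin(5η). Each mode sin(nη) decays as exp(-n²σ/2) on ℝ, so w(η,σ) = Σ c_n exp(-n²σ/2) sin(nη) with c_3=-1, c_4=2, c_5=1: w(η,σ) = 2exp(-8σ)sin(4η) - exp(-9σ/2)sin(3η) + exp(-25σ/2)sin(5η).
Substituting back: u(ξ,τ) = w(ξ - 2τ, τ).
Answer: u(ξ, τ) = 2exp(-8τ)sin(4ξ - 8τ) - exp(-9τ/2)sin(3ξ - 6τ) + exp(-25τ/2)sin(5ξ - 10τ)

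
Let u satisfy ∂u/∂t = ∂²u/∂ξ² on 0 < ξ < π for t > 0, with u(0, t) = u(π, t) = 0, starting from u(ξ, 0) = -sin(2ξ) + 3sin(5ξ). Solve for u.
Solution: Using separation of variables u = X(ξ)T(t):
Eigenfunctions: sin(nξ), n = 1, 2, 3, ...
General solution: u(ξ, t) = Σ c_n sin(nξ) exp(-n² t)
Matching u(ξ,0) = -sin(2ξ) + 3sin(5ξ) term by term: c_2=-1, c_5=3.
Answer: u(ξ, t) = -exp(-4t)sin(2ξ) + 3exp(-25t)sin(5ξ)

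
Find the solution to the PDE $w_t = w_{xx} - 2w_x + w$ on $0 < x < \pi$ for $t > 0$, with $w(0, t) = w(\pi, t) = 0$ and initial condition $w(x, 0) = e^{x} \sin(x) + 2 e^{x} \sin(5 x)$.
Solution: Substitute $w = e^{x}u$, i.e. $u = e^{-x}w$.
By the product rule, $w_x = e^{x}(u_x + u)$, $w_{xx} = e^{x}(u_{xx} + 2u_x + u)$, $w_t = e^{x}u_t$.
Substituting into the PDE and dividing by $e^{x}$: $u_t = (u_{xx} + 2u_x + u) - 2(u_x + u) + u$.
The lower-order terms cancel, leaving the standard heat equation $u_t = u_{xx}$.
Initial data for $u$: $u(x,0) = e^{-x}w(x,0) = \sin(x) + 2 \sin(5 x)$. The boundary conditions carry over: $u(0,t) = u(\pi,t) = 0$.
Solve for $u$:
  Using separation of variables $u = X(x)T(t)$:
  Eigenfunctions: $\sin(nx)$, $n = 1, 2, 3, \ldots$
  General solution: $u(x, t) = \sum c_n \sin(nx) e^{-n^2 t}$
  Matching $u(x,0) = \sin(x) + 2 \sin(5 x)$ term by term: $c_1=1, c_5=2$.
Hence $u(x,t) = e^{-t} \sin(x) + 2 e^{-25 t} \sin(5 x)$.
Transform back: $w(x,t) = e^{x}u(x,t)$.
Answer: $w(x, t) = e^{-t} e^{x} \sin(x) + 2 e^{-25 t} e^{x} \sin(5 x)$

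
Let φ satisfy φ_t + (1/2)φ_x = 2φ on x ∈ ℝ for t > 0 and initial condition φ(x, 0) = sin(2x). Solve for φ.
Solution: Substitute φ = exp(2t)u.
Then φ_t = exp(2t)(u_t + 2u), φ_x = exp(2t)u_x; substituting and dividing by exp(2t), the lower-order terms cancel: u_t + (1/2)u_x = 0 (standard advection equation).
Data for u: u(x,0) = φ(x,0) = sin(2x).
By characteristics (dx/dt = 1/2), u(x,t) = f(x - (1/2)t) with f = u(·, 0).
So u(x,t) = -sin(t - 2x), and φ(x,t) = exp(2t)u(x,t).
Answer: φ(x, t) = -exp(2t)sin(t - 2x)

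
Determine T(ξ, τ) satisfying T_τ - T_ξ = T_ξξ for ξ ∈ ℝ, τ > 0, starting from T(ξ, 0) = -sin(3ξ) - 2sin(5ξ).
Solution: Moving frame: η = ξ + τ, σ = τ, T = u(η,σ), so T_τ = u_σ + u_η and T_ξξ = u_ηη.
Hence T_τ - T_ξ = u_σ and the PDE becomes the heat equation u_σ = u_ηη on η ∈ ℝ.
Initial data: u(η,0) = T(η,0) = -sin(3η) - 2sin(5η). Each mode sin(nη) decays as exp(-n²σ) on ℝ, so u(η,σ) = Σ c_n exp(-n²σ) sin(nη) with c_3=-1, c_5=-2: u(η,σ) = -exp(-9σ)sin(3η) - 2exp(-25σ)sin(5η).
Substituting back: T(ξ,τ) = u(ξ + τ, τ).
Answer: T(ξ, τ) = -exp(-9τ)sin(3ξ + 3τ) - 2exp(-25τ)sin(5ξ + 5τ)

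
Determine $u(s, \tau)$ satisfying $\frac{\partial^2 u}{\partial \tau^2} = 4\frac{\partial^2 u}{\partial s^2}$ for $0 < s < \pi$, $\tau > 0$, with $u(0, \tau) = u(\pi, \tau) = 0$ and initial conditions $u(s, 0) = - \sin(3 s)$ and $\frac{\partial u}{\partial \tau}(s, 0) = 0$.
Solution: Separating variables: $u = \sum [A_n \cos(\omega_n \tau) + B_n \sin(\omega_n \tau)] \sin(ns)$, $\omega_n = 2n$. From ICs: $A_3=-1$.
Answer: $u(s, \tau) = - \sin(3 s) \cos(6 \tau)$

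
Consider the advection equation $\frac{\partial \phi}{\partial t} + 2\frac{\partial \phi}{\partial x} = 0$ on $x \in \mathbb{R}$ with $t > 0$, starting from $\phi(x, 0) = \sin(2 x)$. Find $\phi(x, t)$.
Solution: By characteristics ($dx/dt = 2$), $\phi(x,t) = f(x - 2t)$ with $f = \phi( \cdot , 0)$.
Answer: $\phi(x, t) = - \sin(4 t - 2 x)$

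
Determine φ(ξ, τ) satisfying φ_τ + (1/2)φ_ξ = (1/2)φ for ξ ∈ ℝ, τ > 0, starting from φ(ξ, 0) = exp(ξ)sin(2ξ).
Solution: Substitute φ = exp(ξ)u.
Then φ_ξ = exp(ξ)(u_ξ + u), φ_τ = exp(ξ)u_τ; substituting and dividing by exp(ξ), the lower-order terms cancel: u_τ + (1/2)u_ξ = 0 (standard advection equation).
Data for u: u(ξ,0) = exp(-ξ)φ(ξ,0) = sin(2ξ).
By characteristics (dξ/dτ = 1/2), u(ξ,τ) = f(ξ - (1/2)τ) with f = u(·, 0).
So u(ξ,τ) = sin(2ξ - τ), and φ(ξ,τ) = exp(ξ)u(ξ,τ).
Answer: φ(ξ, τ) = exp(ξ)sin(2ξ - τ)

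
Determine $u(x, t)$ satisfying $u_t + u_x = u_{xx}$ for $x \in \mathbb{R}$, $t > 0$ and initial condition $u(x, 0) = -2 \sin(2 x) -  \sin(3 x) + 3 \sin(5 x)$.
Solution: Moving frame: $\eta = x - t$, $\sigma = t$, $u = w(\eta,\sigma)$, so $u_t = w_{\sigma} - w_{\eta}$ and $u_{xx} = w_{\eta\eta}$.
Hence $u_t + u_x = w_{\sigma}$ and the PDE becomes the heat equation $w_{\sigma} = w_{\eta\eta}$ on $\eta \in \mathbb{R}$.
Initial data: $w(\eta,0) = u(\eta,0) = -2 \sin(2 \eta) - \sin(3 \eta) + 3 \sin(5 \eta)$. Each mode $\sin(n\eta)$ decays as $e^{-n^2\sigma}$ on $\mathbb{R}$, so $w(\eta,\sigma) = \sum c_n e^{-n^2\sigma} \sin(n\eta)$ with $c_2=-2, c_3=-1, c_5=3$: $w(\eta,\sigma) = -2 e^{-4 \sigma} \sin(2 \eta) - e^{-9 \sigma} \sin(3 \eta) + 3 e^{-25 \sigma} \sin(5 \eta)$.
Substituting back: $u(x,t) = w(x - t, t)$.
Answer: $u(x, t) = 2 e^{-4 t} \sin(2 t - 2 x) + e^{-9 t} \sin(3 t - 3 x) - 3 e^{-25 t} \sin(5 t - 5 x)$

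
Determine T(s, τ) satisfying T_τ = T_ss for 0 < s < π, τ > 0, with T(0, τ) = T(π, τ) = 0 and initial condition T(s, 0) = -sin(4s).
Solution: Using separation of variables T = X(s)G(τ):
Eigenfunctions: sin(ns), n = 1, 2, 3, ...
General solution: T(s, τ) = Σ c_n sin(ns) exp(-n² τ)
Matching T(s,0) = -sin(4s) term by term: c_4=-1.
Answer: T(s, τ) = -exp(-16τ)sin(4s)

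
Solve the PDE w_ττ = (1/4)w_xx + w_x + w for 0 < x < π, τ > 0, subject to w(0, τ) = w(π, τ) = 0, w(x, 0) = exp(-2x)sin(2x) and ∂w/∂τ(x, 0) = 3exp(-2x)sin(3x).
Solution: Substitute w = exp(-2x)u.
Then w_x = exp(-2x)(u_x - 2u), w_xx = exp(-2x)(u_xx - 4u_x + 4u), w_ττ = exp(-2x)u_ττ; substituting and dividing by exp(-2x), the lower-order terms cancel: u_ττ = (1/4)u_xx (standard wave equation).
Data for u: u(x,0) = exp(2x)w(x,0) = sin(2x); u_τ(x,0) = exp(2x)w_τ(x,0) = 3sin(3x). The boundary conditions carry over: u(0,τ) = u(π,τ) = 0.
Separating variables: u = Σ [A_n cos(ω_n τ) + B_n sin(ω_n τ)] sin(nx), ω_n = n/2. From ICs (B_n = velocity coefficient / ω_n): A_2=1, B_3=2.
So u(x,τ) = sin(2x)cos(τ) + 2sin(3x)sin(3τ/2), and w(x,τ) = exp(-2x)u(x,τ).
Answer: w(x, τ) = exp(-2x)sin(2x)cos(τ) + 2exp(-2x)sin(3x)sin(3τ/2)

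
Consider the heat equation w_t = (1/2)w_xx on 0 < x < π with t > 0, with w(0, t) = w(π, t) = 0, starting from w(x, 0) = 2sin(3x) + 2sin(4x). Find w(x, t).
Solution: Separating variables: w = Σ c_n exp(-n²t/2) sin(nx). From w(x,0) = 2sin(3x) + 2sin(4x): c_3=2, c_4=2.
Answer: w(x, t) = 2exp(-8t)sin(4x) + 2exp(-9t/2)sin(3x)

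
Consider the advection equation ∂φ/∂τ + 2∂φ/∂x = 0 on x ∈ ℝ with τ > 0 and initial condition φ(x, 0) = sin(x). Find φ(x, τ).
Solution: By method of characteristics (waves move right with speed 2):
Along characteristics x - 2τ = const, φ is constant, so φ(x,τ) = f(x - 2τ) with f = φ(·, 0).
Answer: φ(x, τ) = sin(x - 2τ)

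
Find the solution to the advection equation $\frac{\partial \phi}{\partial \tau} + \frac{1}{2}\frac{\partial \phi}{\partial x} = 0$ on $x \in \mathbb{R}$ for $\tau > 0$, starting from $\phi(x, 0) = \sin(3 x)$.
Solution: By characteristics ($dx/d\tau = 1/2$), $\phi(x,\tau) = f(x - \frac{1}{2}\tau)$ with $f = \phi( \cdot , 0)$.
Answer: $\phi(x, \tau) = - \sin(3 \tau/2 - 3 x)$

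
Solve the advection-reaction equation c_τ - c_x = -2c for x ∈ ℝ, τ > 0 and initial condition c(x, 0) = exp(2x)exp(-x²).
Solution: Substitute c = exp(2x)u.
Then c_x = exp(2x)(u_x + 2u), c_τ = exp(2x)u_τ; substituting and dividing by exp(2x), the lower-order terms cancel: u_τ - u_x = 0 (standard advection equation).
Data for u: u(x,0) = exp(-2x)c(x,0) = exp(-x²).
By characteristics (dx/dτ = -1), u(x,τ) = f(x + τ) with f = u(·, 0).
So u(x,τ) = exp(-(x + τ)²), and c(x,τ) = exp(2x)u(x,τ).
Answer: c(x, τ) = exp(2x)exp(-(x + τ)²)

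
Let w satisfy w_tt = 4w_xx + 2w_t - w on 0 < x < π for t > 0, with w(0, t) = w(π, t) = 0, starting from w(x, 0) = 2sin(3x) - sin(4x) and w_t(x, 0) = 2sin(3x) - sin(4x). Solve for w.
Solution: Substitute w = exp(t)u.
Then w_t = exp(t)(u_t + u), w_tt = exp(t)(u_tt + 2u_t + u), w_xx = exp(t)u_xx; substituting and dividing by exp(t), the lower-order terms cancel: u_tt = 4u_xx (standard wave equation).
Data for u: u(x,0) = w(x,0) = 2sin(3x) - sin(4x); u_t(x,0) = w_t(x,0) - w(x,0) = 0. The boundary conditions carry over: u(0,t) = u(π,t) = 0.
Separating variables: u = Σ [A_n cos(ω_n t) + B_n sin(ω_n t)] sin(nx), ω_n = 2n. From ICs: A_3=2, A_4=-1.
So u(x,t) = 2sin(3x)cos(6t) - sin(4x)cos(8t), and w(x,t) = exp(t)u(x,t).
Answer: w(x, t) = 2exp(t)sin(3x)cos(6t) - exp(t)sin(4x)cos(8t)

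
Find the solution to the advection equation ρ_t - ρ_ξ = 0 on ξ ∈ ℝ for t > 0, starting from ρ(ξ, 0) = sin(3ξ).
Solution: By method of characteristics (waves move left with speed 1):
Along characteristics ξ + t = const, ρ is constant, so ρ(ξ,t) = f(ξ + t) with f = ρ(·, 0).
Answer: ρ(ξ, t) = sin(3t + 3ξ)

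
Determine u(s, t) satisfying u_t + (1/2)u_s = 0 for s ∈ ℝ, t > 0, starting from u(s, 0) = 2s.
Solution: By method of characteristics (waves move right with speed 1/2):
Along characteristics s - (1/2)t = const, u is constant, so u(s,t) = f(s - (1/2)t) with f = u(·, 0).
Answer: u(s, t) = 2s - t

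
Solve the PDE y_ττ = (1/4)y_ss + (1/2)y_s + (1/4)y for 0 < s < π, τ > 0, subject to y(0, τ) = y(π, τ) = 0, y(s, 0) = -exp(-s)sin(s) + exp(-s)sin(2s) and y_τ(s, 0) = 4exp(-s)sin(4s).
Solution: Substitute y = exp(-s)u.
Then y_s = exp(-s)(u_s - u), y_ss = exp(-s)(u_ss - 2u_s + u), y_ττ = exp(-s)u_ττ; substituting and dividing by exp(-s), the lower-order terms cancel: u_ττ = (1/4)u_ss (standard wave equation).
Data for u: u(s,0) = exp(s)y(s,0) = -sin(s) + sin(2s); u_τ(s,0) = exp(s)y_τ(s,0) = 4sin(4s). The boundary conditions carry over: u(0,τ) = u(π,τ) = 0.
Separating variables: u = Σ [A_n cos(ω_n τ) + B_n sin(ω_n τ)] sin(ns), ω_n = n/2. From ICs (B_n = velocity coefficient / ω_n): A_1=-1, A_2=1, B_4=2.
So u(s,τ) = -sin(s)cos(τ/2) + sin(2s)cos(τ) + 2sin(4s)sin(2τ), and y(s,τ) = exp(-s)u(s,τ).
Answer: y(s, τ) = -exp(-s)sin(s)cos(τ/2) + exp(-s)sin(2s)cos(τ) + 2exp(-s)sin(4s)sin(2τ)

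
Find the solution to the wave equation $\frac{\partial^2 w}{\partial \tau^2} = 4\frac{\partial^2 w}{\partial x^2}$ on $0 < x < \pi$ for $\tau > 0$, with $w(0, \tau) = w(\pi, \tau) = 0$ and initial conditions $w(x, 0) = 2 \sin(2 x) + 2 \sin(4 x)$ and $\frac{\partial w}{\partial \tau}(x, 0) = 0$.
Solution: Using separation of variables $w = X(x)T(\tau)$:
Eigenfunctions: $\sin(nx)$, $n = 1, 2, 3, \ldots$
General solution: $w(x, \tau) = \sum [A_n \cos(2n \tau) + B_n \sin(2n \tau)] \sin(nx)$
From $w(x,0) = 2 \sin(2 x) + 2 \sin(4 x)$: $A_2=2, A_4=2$. From $w_{\tau}(x,0) = 0$: all $B_n = 0$.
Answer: $w(x, \tau) = 2 \sin(2 x) \cos(4 \tau) + 2 \sin(4 x) \cos(8 \tau)$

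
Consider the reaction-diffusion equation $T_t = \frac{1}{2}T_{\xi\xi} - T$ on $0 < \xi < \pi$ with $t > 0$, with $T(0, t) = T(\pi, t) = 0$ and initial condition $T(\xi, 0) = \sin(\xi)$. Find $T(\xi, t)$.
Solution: Substitute $T = e^{-t}u$, i.e. $u = e^{t}T$.
By the product rule, $T_t = e^{-t}(u_t - u)$, $T_{\xi\xi} = e^{-t}u_{\xi\xi}$.
Substituting into the PDE and dividing by $e^{-t}$: $u_t - u = \frac{1}{2}u_{\xi\xi} - u$.
The lower-order terms cancel, leaving the standard heat equation $u_t = \frac{1}{2}u_{\xi\xi}$.
Initial data for $u$: $u(\xi,0) = T(\xi,0) = \sin(\xi)$. The boundary conditions carry over: $u(0,t) = u(\pi,t) = 0$.
Solve for $u$:
  Using separation of variables $u = X(\xi)G(t)$:
  Eigenfunctions: $\sin(n\xi)$, $n = 1, 2, 3, \ldots$
  General solution: $u(\xi, t) = \sum c_n \sin(n\xi) e^{-n^2 t/2}$
  Matching $u(\xi,0) = \sin(\xi)$ term by term: $c_1=1$.
Hence $u(\xi,t) = e^{-t/2} \sin(\xi)$.
Transform back: $T(\xi,t) = e^{-t}u(\xi,t)$.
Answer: $T(\xi, t) = e^{-3 t/2} \sin(\xi)$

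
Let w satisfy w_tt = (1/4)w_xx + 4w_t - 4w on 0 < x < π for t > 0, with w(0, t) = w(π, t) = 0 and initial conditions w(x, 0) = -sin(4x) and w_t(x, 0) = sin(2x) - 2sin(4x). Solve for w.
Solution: Substitute w = exp(2t)u, i.e. u = exp(-2t)w.
By the product rule, w_t = exp(2t)(u_t + 2u), w_tt = exp(2t)(u_tt + 4u_t + 4u), w_xx = exp(2t)u_xx.
Substituting into the PDE and dividing by exp(2t): u_tt + 4u_t + 4u = (1/4)u_xx + 4(u_t + 2u) - 4u.
The lower-order terms cancel, leaving the standard wave equation u_tt = (1/4)u_xx.
Initial data for u: u(x,0) = w(x,0) = -sin(4x); u_t(x,0) = w_t(x,0) - 2w(x,0) = sin(2x). The boundary conditions carry over: u(0,t) = u(π,t) = 0.
Solve for u:
  Using separation of variables u = X(x)T(t):
  Eigenfunctions: sin(nx), n = 1, 2, 3, ...
  General solution: u(x, t) = Σ [A_n cos(n t/2) + B_n sin(n t/2)] sin(nx)
  From u(x,0) = -sin(4x): A_4=-1. From u_t(x,0) = sin(2x), using u_t(x,0) = Σ ω_n B_n sin(nx) with ω_n = n/2: B_2 = 1/1 = 1.
Hence u(x,t) = sin(t)sin(2x) - sin(4x)cos(2t).
Transform back: w(x,t) = exp(2t)u(x,t).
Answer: w(x, t) = exp(2t)sin(t)sin(2x) - exp(2t)sin(4x)cos(2t)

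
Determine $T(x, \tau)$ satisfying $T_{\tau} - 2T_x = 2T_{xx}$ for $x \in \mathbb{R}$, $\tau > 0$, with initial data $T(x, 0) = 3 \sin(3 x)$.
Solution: Change to a moving frame: let $\eta = x + 2\tau$, $\sigma = \tau$ and write $T(x,\tau) = u(\eta,\sigma)$.
By the chain rule $T_{\tau} = u_{\sigma} + 2u_{\eta}$, $T_x = u_{\eta}$, $T_{xx} = u_{\eta\eta}$.
Then $T_{\tau} - 2T_x = u_{\sigma}$: the advection term cancels and the PDE becomes the heat equation $u_{\sigma} = 2u_{\eta\eta}$ on $\eta \in \mathbb{R}$.
Initial data: $u(\eta,0) = T(\eta,0) = 3 \sin(3 \eta)$.
On $\eta \in \mathbb{R}$ each mode satisfies $(\sin(n\eta))'' = -n^2 \sin(n\eta)$, so $e^{-2n^2\sigma} \sin(n\eta)$ solves the heat equation; by superposition $u(\eta,\sigma) = \sum c_n e^{-2n^2\sigma} \sin(n\eta)$.
Reading off the coefficients: $c_3=3$, so $u(\eta,\sigma) = 3 e^{-18 \sigma} \sin(3 \eta)$.
Substituting back $\eta = x + 2\tau$, $\sigma = \tau$: $T(x,\tau) = u(x + 2\tau, \tau)$.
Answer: $T(x, \tau) = 3 e^{-18 \tau} \sin(6 \tau + 3 x)$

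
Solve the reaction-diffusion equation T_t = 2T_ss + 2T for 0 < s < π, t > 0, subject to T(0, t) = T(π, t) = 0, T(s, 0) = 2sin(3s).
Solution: Substitute T = exp(2t)u, i.e. u = exp(-2t)T.
By the product rule, T_t = exp(2t)(u_t + 2u), T_ss = exp(2t)u_ss.
Substituting into the PDE and dividing by exp(2t): u_t + 2u = 2u_ss + 2u.
The lower-order terms cancel, leaving the standard heat equation u_t = 2u_ss.
Initial data for u: u(s,0) = T(s,0) = 2sin(3s). The boundary conditions carry over: u(0,t) = u(π,t) = 0.
Solve for u:
  Using separation of variables u = X(s)G(t):
  Eigenfunctions: sin(ns), n = 1, 2, 3, ...
  General solution: u(s, t) = Σ c_n sin(ns) exp(-2n² t)
  Matching u(s,0) = 2sin(3s) term by term: c_3=2.
Hence u(s,t) = 2exp(-18t)sin(3s).
Transform back: T(s,t) = exp(2t)u(s,t).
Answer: T(s, t) = 2exp(-16t)sin(3s)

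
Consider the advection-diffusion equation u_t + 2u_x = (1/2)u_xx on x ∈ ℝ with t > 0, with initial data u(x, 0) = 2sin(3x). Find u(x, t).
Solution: Change to a moving frame: let η = x - 2t, σ = t and write u(x,t) = w(η,σ).
By the chain rule u_t = w_σ - 2w_η, u_x = w_η, u_xx = w_ηη.
Then u_t + 2u_x = w_σ: the advection term cancels and the PDE becomes the heat equation w_σ = (1/2)w_ηη on η ∈ ℝ.
Initial data: w(η,0) = u(η,0) = 2sin(3η).
On η ∈ ℝ each mode satisfies (sin(nη))″ = -n² sin(nη), so exp(-n²σ/2) sin(nη) solves the heat equation; by superposition w(η,σ) = Σ c_n exp(-n²σ/2) sin(nη).
Reading off the coefficients: c_3=2, so w(η,σ) = 2exp(-9σ/2)sin(3η).
Substituting back η = x - 2t, σ = t: u(x,t) = w(x - 2t, t).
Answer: u(x, t) = -2exp(-9t/2)sin(6t - 3x)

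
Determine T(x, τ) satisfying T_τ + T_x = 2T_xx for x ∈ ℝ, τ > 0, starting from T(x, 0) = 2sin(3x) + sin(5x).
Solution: Change to a moving frame: let η = x - τ, σ = τ and write T(x,τ) = u(η,σ).
By the chain rule T_τ = u_σ - u_η, T_x = u_η, T_xx = u_ηη.
Then T_τ + T_x = u_σ: the advection term cancels and the PDE becomes the heat equation u_σ = 2u_ηη on η ∈ ℝ.
Initial data: u(η,0) = T(η,0) = 2sin(3η) + sin(5η).
On η ∈ ℝ each mode satisfies (sin(nη))″ = -n² sin(nη), so exp(-2n²σ) sin(nη) solves the heat equation; by superposition u(η,σ) = Σ c_n exp(-2n²σ) sin(nη).
Reading off the coefficients: c_3=2, c_5=1, so u(η,σ) = 2exp(-18σ)sin(3η) + exp(-50σ)sin(5η).
Substituting back η = x - τ, σ = τ: T(x,τ) = u(x - τ, τ).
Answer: T(x, τ) = 2exp(-18τ)sin(3x - 3τ) + exp(-50τ)sin(5x - 5τ)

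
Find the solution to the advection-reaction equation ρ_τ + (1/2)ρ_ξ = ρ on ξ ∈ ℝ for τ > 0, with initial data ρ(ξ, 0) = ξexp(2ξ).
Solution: Substitute ρ = exp(2ξ)u, i.e. u = exp(-2ξ)ρ.
By the product rule, ρ_ξ = exp(2ξ)(u_ξ + 2u), ρ_τ = exp(2ξ)u_τ.
Substituting into the PDE and dividing by exp(2ξ): u_τ + (1/2)(u_ξ + 2u) = u.
The lower-order terms cancel, leaving the standard advection equation u_τ + (1/2)u_ξ = 0.
Initial data for u: u(ξ,0) = exp(-2ξ)ρ(ξ,0) = ξ.
Solve for u:
  By method of characteristics (waves move right with speed 1/2):
  Along characteristics ξ - (1/2)τ = const, u is constant, so u(ξ,τ) = f(ξ - (1/2)τ) with f = u(·, 0).
Hence u(ξ,τ) = ξ - (1/2)τ.
Transform back: ρ(ξ,τ) = exp(2ξ)u(ξ,τ).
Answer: ρ(ξ, τ) = ξexp(2ξ) - (1/2)τexp(2ξ)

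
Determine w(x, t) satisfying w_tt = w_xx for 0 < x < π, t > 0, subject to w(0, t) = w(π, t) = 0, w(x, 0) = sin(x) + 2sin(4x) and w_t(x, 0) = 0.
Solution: Separating variables: w = Σ [A_n cos(ω_n t) + B_n sin(ω_n t)] sin(nx), ω_n = n. From ICs: A_1=1, A_4=2.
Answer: w(x, t) = sin(x)cos(t) + 2sin(4x)cos(4t)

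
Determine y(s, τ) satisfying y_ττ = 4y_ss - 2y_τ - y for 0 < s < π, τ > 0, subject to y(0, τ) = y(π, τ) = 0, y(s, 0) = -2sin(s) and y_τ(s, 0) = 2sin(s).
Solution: Substitute y = exp(-τ)u.
Then y_τ = exp(-τ)(u_τ - u), y_ττ = exp(-τ)(u_ττ - 2u_τ + u), y_ss = exp(-τ)u_ss; substituting and dividing by exp(-τ), the lower-order terms cancel: u_ττ = 4u_ss (standard wave equation).
Data for u: u(s,0) = y(s,0) = -2sin(s); u_τ(s,0) = y_τ(s,0) + y(s,0) = 0. The boundary conditions carry over: u(0,τ) = u(π,τ) = 0.
Separating variables: u = Σ [A_n cos(ω_n τ) + B_n sin(ω_n τ)] sin(ns), ω_n = 2n. From ICs: A_1=-2.
So u(s,τ) = -2sin(s)cos(2τ), and y(s,τ) = exp(-τ)u(s,τ).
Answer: y(s, τ) = -2exp(-τ)sin(s)cos(2τ)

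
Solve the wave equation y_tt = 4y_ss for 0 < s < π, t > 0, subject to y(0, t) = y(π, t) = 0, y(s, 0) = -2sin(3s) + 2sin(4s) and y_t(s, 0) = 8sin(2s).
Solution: Using separation of variables y = X(s)T(t):
Eigenfunctions: sin(ns), n = 1, 2, 3, ...
General solution: y(s, t) = Σ [A_n cos(2n t) + B_n sin(2n t)] sin(ns)
From y(s,0) = -2sin(3s) + 2sin(4s): A_3=-2, A_4=2. From y_t(s,0) = 8sin(2s), using y_t(s,0) = Σ ω_n B_n sin(ns) with ω_n = 2n: B_2 = 8/4 = 2.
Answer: y(s, t) = 2sin(2s)sin(4t) - 2sin(3s)cos(6t) + 2sin(4s)cos(8t)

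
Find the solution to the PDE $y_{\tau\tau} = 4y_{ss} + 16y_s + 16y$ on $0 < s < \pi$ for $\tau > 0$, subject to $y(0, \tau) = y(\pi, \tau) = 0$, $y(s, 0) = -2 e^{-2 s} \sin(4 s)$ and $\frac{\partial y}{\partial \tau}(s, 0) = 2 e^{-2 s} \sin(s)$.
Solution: Substitute $y = e^{-2s}u$.
Then $y_s = e^{-2s}(u_s - 2u)$, $y_{ss} = e^{-2s}(u_{ss} - 4u_s + 4u)$, $y_{\tau\tau} = e^{-2s}u_{\tau\tau}$; substituting and dividing by $e^{-2s}$, the lower-order terms cancel: $u_{\tau\tau} = 4u_{ss}$ (standard wave equation).
Data for $u$: $u(s,0) = e^{2s}y(s,0) = -2 \sin(4 s)$; $u_{\tau}(s,0) = e^{2s}y_{\tau}(s,0) = 2 \sin(s)$. The boundary conditions carry over: $u(0,\tau) = u(\pi,\tau) = 0$.
Separating variables: $u = \sum [A_n \cos(\omega_n \tau) + B_n \sin(\omega_n \tau)] \sin(ns)$, $\omega_n = 2n$. From ICs ($B_n$ = velocity coefficient / $\omega_n$): $A_4=-2, B_1=1$.
So $u(s,\tau) = \sin(s) \sin(2 \tau) - 2 \sin(4 s) \cos(8 \tau)$, and $y(s,\tau) = e^{-2s}u(s,\tau)$.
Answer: $y(s, \tau) = e^{-2 s} \sin(2 \tau) \sin(s) - 2 e^{-2 s} \sin(4 s) \cos(8 \tau)$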